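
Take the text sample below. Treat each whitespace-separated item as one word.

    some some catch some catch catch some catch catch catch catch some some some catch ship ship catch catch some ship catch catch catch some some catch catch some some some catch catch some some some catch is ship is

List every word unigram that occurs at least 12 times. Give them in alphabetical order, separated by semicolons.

Unigram counts meeting the condition (at least 12 times):
  catch: 18
  some: 16

catch; some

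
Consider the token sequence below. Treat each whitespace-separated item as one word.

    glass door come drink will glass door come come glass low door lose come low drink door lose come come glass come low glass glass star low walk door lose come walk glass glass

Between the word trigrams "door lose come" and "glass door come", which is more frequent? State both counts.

"door lose come" (3 vs 2)

"door lose come": 3 occurrences
"glass door come": 2 occurrences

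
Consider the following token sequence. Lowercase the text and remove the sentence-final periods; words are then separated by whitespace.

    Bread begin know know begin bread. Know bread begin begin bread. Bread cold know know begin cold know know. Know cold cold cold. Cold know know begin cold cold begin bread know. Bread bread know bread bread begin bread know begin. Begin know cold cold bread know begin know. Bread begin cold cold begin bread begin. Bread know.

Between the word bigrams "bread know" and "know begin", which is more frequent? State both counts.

"bread know" (6 vs 5)

"bread know": 6 occurrences
"know begin": 5 occurrences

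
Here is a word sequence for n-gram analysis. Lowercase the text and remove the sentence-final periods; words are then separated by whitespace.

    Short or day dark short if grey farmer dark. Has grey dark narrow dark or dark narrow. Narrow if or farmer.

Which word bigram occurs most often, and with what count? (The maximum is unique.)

"dark narrow", 2 times

Bigram frequencies (highest first):
  dark narrow: 2
  short or: 1
  or day: 1
  day dark: 1
  dark short: 1
  short if: 1
  … (13 more, each ≤ 1)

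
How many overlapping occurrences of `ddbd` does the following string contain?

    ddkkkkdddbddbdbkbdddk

Sliding a length-4 window over the 21 characters (18 positions):
  position 8–11: ddbd
  position 11–14: ddbd

2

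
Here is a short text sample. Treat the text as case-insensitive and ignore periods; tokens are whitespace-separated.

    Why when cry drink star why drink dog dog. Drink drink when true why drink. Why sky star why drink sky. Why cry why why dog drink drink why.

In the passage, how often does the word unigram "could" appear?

0

Scanning the 29 tokens for "could":
  (none found)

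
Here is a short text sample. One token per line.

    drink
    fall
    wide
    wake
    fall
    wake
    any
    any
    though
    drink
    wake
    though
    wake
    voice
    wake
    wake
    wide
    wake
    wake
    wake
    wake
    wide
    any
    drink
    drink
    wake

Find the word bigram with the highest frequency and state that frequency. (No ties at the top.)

"wake wake", 4 times

Bigram frequencies (highest first):
  wake wake: 4
  wide wake: 2
  drink wake: 2
  wake wide: 2
  drink fall: 1
  fall wide: 1
  … (13 more, each ≤ 1)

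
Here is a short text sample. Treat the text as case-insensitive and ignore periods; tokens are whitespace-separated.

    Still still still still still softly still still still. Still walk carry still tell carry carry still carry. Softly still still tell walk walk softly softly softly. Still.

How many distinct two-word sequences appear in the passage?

15

28 tokens → 27 bigram windows in total.
Repeated bigrams (each contributes count−1 duplicates):
  still still: 8
  softly still: 3
  carry still: 2
  softly softly: 2
  still tell: 2
12 duplicate windows → 27 − 12 = 15 distinct.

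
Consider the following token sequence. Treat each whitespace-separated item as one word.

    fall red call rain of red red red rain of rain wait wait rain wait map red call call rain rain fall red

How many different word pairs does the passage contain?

23 tokens → 22 bigram windows in total.
Repeated bigrams (each contributes count−1 duplicates):
  call rain: 2
  fall red: 2
  rain of: 2
  rain wait: 2
  red call: 2
  red red: 2
6 duplicate windows → 22 − 6 = 16 distinct.

16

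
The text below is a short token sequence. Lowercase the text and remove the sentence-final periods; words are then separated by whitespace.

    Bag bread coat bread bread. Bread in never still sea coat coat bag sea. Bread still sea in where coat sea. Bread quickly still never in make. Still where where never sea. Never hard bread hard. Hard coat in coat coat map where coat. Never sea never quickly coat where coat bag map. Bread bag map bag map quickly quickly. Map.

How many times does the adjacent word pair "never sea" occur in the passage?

Scanning the 60 overlapping bigram windows for "never sea":
  position 31–32: never sea
  position 45–46: never sea

2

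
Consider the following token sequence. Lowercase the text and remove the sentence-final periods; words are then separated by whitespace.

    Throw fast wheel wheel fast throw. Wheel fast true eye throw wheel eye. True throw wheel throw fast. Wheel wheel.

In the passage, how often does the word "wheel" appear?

7

Scanning the 20 tokens for "wheel":
  position 3: wheel
  position 4: wheel
  position 7: wheel
  position 12: wheel
  position 16: wheel
  position 19: wheel
  position 20: wheel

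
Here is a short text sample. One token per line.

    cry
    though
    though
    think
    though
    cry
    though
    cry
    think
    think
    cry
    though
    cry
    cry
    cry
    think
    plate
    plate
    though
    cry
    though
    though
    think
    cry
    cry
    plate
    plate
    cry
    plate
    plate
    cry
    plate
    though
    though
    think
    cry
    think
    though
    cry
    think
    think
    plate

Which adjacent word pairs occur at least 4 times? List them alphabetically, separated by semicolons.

Bigram counts meeting the condition (at least 4 times):
  cry think: 4
  cry though: 4
  though cry: 5

cry think; cry though; though cry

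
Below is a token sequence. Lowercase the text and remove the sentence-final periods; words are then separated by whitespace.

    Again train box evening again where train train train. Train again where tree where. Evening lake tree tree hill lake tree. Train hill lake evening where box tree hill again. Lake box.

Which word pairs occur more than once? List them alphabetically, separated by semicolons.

Bigram counts meeting the condition (more than once):
  again where: 2
  hill lake: 2
  lake tree: 2
  train train: 3
  tree hill: 2

again where; hill lake; lake tree; train train; tree hill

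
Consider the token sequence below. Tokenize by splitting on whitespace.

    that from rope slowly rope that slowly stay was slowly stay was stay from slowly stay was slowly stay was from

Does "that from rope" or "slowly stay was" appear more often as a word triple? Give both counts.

"that from rope": 1 occurrence
"slowly stay was": 4 occurrences

"slowly stay was" (4 vs 1)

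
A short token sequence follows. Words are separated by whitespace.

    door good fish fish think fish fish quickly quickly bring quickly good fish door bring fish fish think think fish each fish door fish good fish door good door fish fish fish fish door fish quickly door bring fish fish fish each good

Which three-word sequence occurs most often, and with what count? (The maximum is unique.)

"fish fish fish", 3 times

Trigram frequencies (highest first):
  fish fish fish: 3
  fish fish think: 2
  good fish door: 2
  door bring fish: 2
  bring fish fish: 2
  fish door fish: 2
  … (28 more, each ≤ 1)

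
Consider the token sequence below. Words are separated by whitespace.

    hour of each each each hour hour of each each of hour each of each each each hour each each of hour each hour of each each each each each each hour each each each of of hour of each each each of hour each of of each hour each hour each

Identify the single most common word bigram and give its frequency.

"each each", 15 times

Bigram frequencies (highest first):
  each each: 15
  hour each: 7
  of each: 6
  each hour: 6
  each of: 6
  hour of: 4
  … (3 more, each ≤ 4)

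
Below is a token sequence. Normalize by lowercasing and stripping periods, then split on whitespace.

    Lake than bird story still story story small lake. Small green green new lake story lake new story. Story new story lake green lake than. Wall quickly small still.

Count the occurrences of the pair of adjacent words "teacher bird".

Scanning the 28 overlapping bigram windows for "teacher bird":
  (none found)

0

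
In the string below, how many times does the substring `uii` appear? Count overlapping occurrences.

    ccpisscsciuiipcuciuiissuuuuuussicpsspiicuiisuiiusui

Sliding a length-3 window over the 51 characters (49 positions):
  position 11–13: uii
  position 19–21: uii
  position 41–43: uii
  position 45–47: uii

4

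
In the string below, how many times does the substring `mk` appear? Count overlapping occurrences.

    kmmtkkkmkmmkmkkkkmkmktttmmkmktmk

Sliding a length-2 window over the 32 characters (31 positions):
  position 8–9: mk
  position 11–12: mk
  position 13–14: mk
  position 18–19: mk
  position 20–21: mk
  position 26–27: mk
  position 28–29: mk
  position 31–32: mk

8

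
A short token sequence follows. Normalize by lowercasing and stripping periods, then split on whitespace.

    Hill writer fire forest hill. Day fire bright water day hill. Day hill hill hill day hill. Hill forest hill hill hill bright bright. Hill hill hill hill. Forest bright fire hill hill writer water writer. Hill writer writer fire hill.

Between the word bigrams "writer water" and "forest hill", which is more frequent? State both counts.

"forest hill" (2 vs 1)

"writer water": 1 occurrence
"forest hill": 2 occurrences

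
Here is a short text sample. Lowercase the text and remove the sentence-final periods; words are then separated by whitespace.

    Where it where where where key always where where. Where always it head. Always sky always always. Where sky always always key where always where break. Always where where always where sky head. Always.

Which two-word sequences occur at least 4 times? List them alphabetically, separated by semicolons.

Bigram counts meeting the condition (at least 4 times):
  always where: 5
  where where: 5

always where; where where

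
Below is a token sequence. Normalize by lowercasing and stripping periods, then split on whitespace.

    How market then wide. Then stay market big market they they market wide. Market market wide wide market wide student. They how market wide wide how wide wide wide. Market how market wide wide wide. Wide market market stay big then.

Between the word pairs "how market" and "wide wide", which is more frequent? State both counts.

"how market": 3 occurrences
"wide wide": 7 occurrences

"wide wide" (7 vs 3)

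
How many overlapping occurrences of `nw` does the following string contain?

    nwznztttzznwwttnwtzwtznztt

3

Sliding a length-2 window over the 26 characters (25 positions):
  position 1–2: nw
  position 11–12: nw
  position 16–17: nw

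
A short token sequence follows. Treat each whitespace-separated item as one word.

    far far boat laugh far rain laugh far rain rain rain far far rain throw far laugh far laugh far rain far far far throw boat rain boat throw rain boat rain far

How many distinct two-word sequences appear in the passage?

33 tokens → 32 bigram windows in total.
Repeated bigrams (each contributes count−1 duplicates):
  far far: 4
  far rain: 4
  laugh far: 4
  rain far: 3
  boat rain: 2
  far laugh: 2
  rain boat: 2
  rain rain: 2
15 duplicate windows → 32 − 15 = 17 distinct.

17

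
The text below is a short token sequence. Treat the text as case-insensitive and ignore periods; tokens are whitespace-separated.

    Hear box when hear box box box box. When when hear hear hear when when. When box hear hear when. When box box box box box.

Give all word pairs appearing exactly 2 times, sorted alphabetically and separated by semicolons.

Bigram counts meeting the condition (exactly 2 times):
  box when: 2
  hear box: 2
  hear when: 2
  when box: 2
  when hear: 2

box when; hear box; hear when; when box; when hear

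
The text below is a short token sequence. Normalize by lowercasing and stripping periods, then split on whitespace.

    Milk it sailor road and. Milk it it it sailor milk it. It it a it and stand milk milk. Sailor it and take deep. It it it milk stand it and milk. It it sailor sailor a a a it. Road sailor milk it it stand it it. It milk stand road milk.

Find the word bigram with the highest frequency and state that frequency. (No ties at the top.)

Bigram frequencies (highest first):
  it it: 10
  milk it: 5
  it sailor: 3
  it and: 3
  and milk: 2
  sailor milk: 2
  … (23 more, each ≤ 2)

"it it", 10 times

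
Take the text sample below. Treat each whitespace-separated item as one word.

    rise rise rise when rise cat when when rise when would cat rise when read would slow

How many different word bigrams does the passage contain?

17 tokens → 16 bigram windows in total.
Repeated bigrams (each contributes count−1 duplicates):
  rise when: 3
  rise rise: 2
  when rise: 2
4 duplicate windows → 16 − 4 = 12 distinct.

12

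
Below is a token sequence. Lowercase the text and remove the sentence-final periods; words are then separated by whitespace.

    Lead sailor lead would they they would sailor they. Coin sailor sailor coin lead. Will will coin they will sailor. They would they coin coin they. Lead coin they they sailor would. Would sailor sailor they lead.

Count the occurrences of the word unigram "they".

10

Scanning the 37 tokens for "they":
  position 5: they
  position 6: they
  position 9: they
  position 18: they
  position 21: they
  position 23: they
  position 26: they
  position 29: they
  position 30: they
  position 36: they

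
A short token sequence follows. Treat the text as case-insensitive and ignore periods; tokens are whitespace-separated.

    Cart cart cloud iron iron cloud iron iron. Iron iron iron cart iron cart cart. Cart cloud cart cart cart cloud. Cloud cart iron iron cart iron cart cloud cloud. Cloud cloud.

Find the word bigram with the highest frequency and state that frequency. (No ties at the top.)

Bigram frequencies (highest first):
  iron iron: 6
  cart cart: 5
  cart cloud: 4
  iron cart: 4
  cloud cloud: 4
  cart iron: 3
  … (3 more, each ≤ 2)

"iron iron", 6 times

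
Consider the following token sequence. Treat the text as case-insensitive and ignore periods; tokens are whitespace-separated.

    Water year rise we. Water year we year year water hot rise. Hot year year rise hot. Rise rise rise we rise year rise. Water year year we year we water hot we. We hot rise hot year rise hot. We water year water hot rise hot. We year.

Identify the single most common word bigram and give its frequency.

Bigram frequencies (highest first):
  rise hot: 5
  water year: 4
  year rise: 4
  hot rise: 4
  we water: 3
  year we: 3
  … (13 more, each ≤ 3)

"rise hot", 5 times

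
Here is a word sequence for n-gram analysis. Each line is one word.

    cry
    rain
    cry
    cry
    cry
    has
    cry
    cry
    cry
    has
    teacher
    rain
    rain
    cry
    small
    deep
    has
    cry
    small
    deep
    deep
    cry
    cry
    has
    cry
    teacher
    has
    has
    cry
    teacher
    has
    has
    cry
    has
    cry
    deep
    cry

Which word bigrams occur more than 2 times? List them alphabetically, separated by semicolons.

Bigram counts meeting the condition (more than 2 times):
  cry cry: 5
  cry has: 4
  has cry: 6

cry cry; cry has; has cry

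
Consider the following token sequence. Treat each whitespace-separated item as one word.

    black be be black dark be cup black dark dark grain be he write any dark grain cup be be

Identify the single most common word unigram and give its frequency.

Unigram frequencies (highest first):
  be: 6
  dark: 4
  black: 3
  cup: 2
  grain: 2
  he: 1
  … (2 more, each ≤ 1)

"be", 6 times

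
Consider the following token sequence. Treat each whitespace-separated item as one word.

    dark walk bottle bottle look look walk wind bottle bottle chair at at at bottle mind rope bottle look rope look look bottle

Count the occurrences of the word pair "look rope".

1

Scanning the 22 overlapping bigram windows for "look rope":
  position 19–20: look rope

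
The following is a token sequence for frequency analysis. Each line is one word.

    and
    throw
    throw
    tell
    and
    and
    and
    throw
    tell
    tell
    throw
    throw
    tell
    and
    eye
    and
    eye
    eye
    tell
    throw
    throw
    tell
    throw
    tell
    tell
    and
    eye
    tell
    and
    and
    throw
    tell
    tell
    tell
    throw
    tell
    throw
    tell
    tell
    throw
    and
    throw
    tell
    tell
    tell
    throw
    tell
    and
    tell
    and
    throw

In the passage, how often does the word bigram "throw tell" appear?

10

Scanning the 50 overlapping bigram windows for "throw tell":
  position 3–4: throw tell
  position 8–9: throw tell
  position 12–13: throw tell
  position 21–22: throw tell
  position 23–24: throw tell
  position 31–32: throw tell
  position 35–36: throw tell
  position 37–38: throw tell
  position 42–43: throw tell
  position 46–47: throw tell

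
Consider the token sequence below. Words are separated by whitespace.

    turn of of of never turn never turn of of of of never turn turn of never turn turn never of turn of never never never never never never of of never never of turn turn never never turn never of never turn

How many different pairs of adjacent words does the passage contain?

43 tokens → 42 bigram windows in total.
Repeated bigrams (each contributes count−1 duplicates):
  never never: 7
  never turn: 6
  of never: 6
  of of: 6
  never of: 4
  turn never: 4
  turn of: 4
  turn turn: 3
  … (1 more repeated)
33 duplicate windows → 42 − 33 = 9 distinct.

9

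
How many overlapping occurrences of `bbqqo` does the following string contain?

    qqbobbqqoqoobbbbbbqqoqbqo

2

Sliding a length-5 window over the 25 characters (21 positions):
  position 5–9: bbqqo
  position 17–21: bbqqo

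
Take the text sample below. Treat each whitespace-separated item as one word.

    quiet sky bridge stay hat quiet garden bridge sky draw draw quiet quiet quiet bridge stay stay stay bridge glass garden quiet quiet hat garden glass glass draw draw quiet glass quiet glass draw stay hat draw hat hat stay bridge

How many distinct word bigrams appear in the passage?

41 tokens → 40 bigram windows in total.
Repeated bigrams (each contributes count−1 duplicates):
  quiet quiet: 3
  bridge stay: 2
  draw draw: 2
  draw quiet: 2
  glass draw: 2
  quiet glass: 2
  stay bridge: 2
  stay hat: 2
  … (1 more repeated)
10 duplicate windows → 40 − 10 = 30 distinct.

30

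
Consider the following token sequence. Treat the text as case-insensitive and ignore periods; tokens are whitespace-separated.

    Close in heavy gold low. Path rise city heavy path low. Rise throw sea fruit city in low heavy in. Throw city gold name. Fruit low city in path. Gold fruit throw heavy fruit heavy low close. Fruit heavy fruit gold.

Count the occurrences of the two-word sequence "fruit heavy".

2

Scanning the 40 overlapping bigram windows for "fruit heavy":
  position 34–35: fruit heavy
  position 38–39: fruit heavy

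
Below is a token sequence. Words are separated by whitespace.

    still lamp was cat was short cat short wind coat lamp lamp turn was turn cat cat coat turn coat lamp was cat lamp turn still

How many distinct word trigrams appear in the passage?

23

26 tokens → 24 trigram windows in total.
Repeated trigrams (each contributes count−1 duplicates):
  lamp was cat: 2
1 duplicate windows → 24 − 1 = 23 distinct.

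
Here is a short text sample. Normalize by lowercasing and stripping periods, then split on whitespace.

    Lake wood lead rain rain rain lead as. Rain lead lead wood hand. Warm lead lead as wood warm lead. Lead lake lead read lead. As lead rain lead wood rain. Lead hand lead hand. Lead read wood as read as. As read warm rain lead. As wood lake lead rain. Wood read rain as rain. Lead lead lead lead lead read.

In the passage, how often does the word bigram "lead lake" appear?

1

Scanning the 61 overlapping bigram windows for "lead lake":
  position 21–22: lead lake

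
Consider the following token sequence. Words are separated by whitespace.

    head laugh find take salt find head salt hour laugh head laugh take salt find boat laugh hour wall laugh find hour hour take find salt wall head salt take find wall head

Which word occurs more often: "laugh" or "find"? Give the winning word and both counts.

"find" (6 vs 5)

"laugh": 5 occurrences
"find": 6 occurrences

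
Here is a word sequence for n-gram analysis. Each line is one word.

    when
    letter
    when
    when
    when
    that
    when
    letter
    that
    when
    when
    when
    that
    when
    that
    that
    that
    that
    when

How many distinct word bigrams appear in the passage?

19 tokens → 18 bigram windows in total.
Repeated bigrams (each contributes count−1 duplicates):
  that when: 4
  when when: 4
  that that: 3
  when that: 3
  when letter: 2
11 duplicate windows → 18 − 11 = 7 distinct.

7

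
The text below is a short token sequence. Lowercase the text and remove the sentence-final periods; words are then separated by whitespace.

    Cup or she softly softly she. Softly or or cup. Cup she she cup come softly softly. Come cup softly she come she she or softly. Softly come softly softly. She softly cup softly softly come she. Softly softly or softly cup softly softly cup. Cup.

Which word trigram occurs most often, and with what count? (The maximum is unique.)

Trigram frequencies (highest first):
  softly softly come: 3
  she softly softly: 2
  softly softly she: 2
  softly she softly: 2
  come softly softly: 2
  softly cup softly: 2
  … (30 more, each ≤ 2)

"softly softly come", 3 times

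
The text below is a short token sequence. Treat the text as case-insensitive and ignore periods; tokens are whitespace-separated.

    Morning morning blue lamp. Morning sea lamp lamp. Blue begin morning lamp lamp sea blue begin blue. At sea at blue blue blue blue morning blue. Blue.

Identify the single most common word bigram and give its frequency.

Bigram frequencies (highest first):
  blue blue: 4
  morning blue: 2
  lamp lamp: 2
  blue begin: 2
  morning morning: 1
  blue lamp: 1
  … (14 more, each ≤ 1)

"blue blue", 4 times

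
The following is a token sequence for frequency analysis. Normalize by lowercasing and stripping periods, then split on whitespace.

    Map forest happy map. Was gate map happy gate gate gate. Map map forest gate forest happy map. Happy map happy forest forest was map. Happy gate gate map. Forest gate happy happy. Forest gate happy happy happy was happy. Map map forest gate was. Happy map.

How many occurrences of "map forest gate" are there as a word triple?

Scanning the 45 overlapping trigram windows for "map forest gate":
  position 13–15: map forest gate
  position 29–31: map forest gate
  position 42–44: map forest gate

3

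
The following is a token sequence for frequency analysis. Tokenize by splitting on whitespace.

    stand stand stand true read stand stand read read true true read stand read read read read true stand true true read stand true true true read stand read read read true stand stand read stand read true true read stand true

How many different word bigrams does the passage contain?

9

42 tokens → 41 bigram windows in total.
Repeated bigrams (each contributes count−1 duplicates):
  read read: 6
  read stand: 6
  stand read: 5
  true read: 5
  true true: 5
  read true: 4
  stand stand: 4
  stand true: 4
  … (1 more repeated)
32 duplicate windows → 41 − 32 = 9 distinct.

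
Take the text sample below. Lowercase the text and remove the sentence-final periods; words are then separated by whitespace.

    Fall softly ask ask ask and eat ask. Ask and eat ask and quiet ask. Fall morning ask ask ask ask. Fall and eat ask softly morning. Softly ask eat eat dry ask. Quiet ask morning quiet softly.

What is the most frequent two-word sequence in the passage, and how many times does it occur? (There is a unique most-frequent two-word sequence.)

"ask ask", 6 times

Bigram frequencies (highest first):
  ask ask: 6
  ask and: 3
  and eat: 3
  eat ask: 3
  softly ask: 2
  quiet ask: 2
  … (17 more, each ≤ 2)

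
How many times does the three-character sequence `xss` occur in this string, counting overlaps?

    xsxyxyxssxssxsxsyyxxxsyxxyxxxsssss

3

Sliding a length-3 window over the 34 characters (32 positions):
  position 7–9: xss
  position 10–12: xss
  position 29–31: xss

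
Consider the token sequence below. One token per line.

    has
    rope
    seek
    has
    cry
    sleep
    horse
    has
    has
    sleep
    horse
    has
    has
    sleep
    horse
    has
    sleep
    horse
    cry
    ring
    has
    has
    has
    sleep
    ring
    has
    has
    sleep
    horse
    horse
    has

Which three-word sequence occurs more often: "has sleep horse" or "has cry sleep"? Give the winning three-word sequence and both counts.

"has sleep horse": 4 occurrences
"has cry sleep": 1 occurrence

"has sleep horse" (4 vs 1)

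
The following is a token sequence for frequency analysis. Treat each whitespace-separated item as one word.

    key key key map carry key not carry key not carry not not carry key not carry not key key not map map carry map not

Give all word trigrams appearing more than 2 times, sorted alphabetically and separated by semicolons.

Trigram counts meeting the condition (more than 2 times):
  carry key not: 3
  key not carry: 3

carry key not; key not carry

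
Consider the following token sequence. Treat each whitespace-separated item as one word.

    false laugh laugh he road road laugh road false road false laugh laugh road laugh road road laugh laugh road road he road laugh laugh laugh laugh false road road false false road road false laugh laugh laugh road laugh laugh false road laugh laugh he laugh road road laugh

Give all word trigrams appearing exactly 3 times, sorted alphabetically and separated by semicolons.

Trigram counts meeting the condition (exactly 3 times):
  false laugh laugh: 3
  laugh laugh laugh: 3
  laugh laugh road: 3
  laugh road road: 3
  road road laugh: 3

false laugh laugh; laugh laugh laugh; laugh laugh road; laugh road road; road road laugh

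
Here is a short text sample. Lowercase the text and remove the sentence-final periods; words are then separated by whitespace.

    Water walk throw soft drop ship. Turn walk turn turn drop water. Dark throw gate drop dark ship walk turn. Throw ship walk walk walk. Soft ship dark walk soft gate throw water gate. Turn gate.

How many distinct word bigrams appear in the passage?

31

36 tokens → 35 bigram windows in total.
Repeated bigrams (each contributes count−1 duplicates):
  ship walk: 2
  walk soft: 2
  walk turn: 2
  walk walk: 2
4 duplicate windows → 35 − 4 = 31 distinct.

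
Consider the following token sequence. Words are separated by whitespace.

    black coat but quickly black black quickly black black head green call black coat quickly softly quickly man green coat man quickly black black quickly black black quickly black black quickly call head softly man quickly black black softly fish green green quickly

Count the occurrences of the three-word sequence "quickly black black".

6

Scanning the 41 overlapping trigram windows for "quickly black black":
  position 4–6: quickly black black
  position 7–9: quickly black black
  position 22–24: quickly black black
  position 25–27: quickly black black
  position 28–30: quickly black black
  position 36–38: quickly black black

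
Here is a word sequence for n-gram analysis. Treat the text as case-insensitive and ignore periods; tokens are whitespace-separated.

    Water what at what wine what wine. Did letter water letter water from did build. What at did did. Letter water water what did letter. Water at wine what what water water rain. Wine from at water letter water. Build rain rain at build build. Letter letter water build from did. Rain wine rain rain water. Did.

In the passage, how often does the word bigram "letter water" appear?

6

Scanning the 56 overlapping bigram windows for "letter water":
  position 9–10: letter water
  position 11–12: letter water
  position 20–21: letter water
  position 25–26: letter water
  position 38–39: letter water
  position 47–48: letter water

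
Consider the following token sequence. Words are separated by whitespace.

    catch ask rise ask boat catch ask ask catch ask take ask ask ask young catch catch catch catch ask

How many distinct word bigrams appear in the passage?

12

20 tokens → 19 bigram windows in total.
Repeated bigrams (each contributes count−1 duplicates):
  catch ask: 4
  ask ask: 3
  catch catch: 3
7 duplicate windows → 19 − 7 = 12 distinct.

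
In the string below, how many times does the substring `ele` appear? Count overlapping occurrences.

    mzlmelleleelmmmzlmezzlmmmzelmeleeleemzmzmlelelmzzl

Sliding a length-3 window over the 50 characters (48 positions):
  position 8–10: ele
  position 30–32: ele
  position 33–35: ele
  position 43–45: ele

4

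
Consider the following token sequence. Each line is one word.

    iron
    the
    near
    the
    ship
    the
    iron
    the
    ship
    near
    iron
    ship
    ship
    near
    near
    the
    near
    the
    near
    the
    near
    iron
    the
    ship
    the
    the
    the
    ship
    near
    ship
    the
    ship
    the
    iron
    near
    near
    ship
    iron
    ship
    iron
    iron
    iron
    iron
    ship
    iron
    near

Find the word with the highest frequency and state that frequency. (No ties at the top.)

"the", 13 times

Unigram frequencies (highest first):
  the: 13
  iron: 11
  near: 11
  ship: 11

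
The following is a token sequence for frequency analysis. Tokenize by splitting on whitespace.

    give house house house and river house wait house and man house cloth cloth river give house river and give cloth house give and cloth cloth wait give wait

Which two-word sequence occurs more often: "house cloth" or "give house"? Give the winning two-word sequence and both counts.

"house cloth": 1 occurrence
"give house": 2 occurrences

"give house" (2 vs 1)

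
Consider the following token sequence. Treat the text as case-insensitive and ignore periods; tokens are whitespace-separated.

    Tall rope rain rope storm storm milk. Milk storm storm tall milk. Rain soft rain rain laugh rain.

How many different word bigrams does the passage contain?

18 tokens → 17 bigram windows in total.
Repeated bigrams (each contributes count−1 duplicates):
  storm storm: 2
1 duplicate windows → 17 − 1 = 16 distinct.

16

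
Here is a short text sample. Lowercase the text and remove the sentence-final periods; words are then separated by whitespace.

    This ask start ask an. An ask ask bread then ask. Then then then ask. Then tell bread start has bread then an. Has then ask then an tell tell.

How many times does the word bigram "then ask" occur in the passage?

Scanning the 29 overlapping bigram windows for "then ask":
  position 10–11: then ask
  position 14–15: then ask
  position 25–26: then ask

3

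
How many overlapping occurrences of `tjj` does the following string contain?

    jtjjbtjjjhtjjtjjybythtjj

5

Sliding a length-3 window over the 24 characters (22 positions):
  position 2–4: tjj
  position 6–8: tjj
  position 11–13: tjj
  position 14–16: tjj
  position 22–24: tjj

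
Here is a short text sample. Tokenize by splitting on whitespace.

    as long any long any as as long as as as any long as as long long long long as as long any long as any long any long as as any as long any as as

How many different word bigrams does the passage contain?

37 tokens → 36 bigram windows in total.
Repeated bigrams (each contributes count−1 duplicates):
  as as: 7
  any long: 5
  as long: 5
  long any: 5
  long as: 5
  any as: 3
  as any: 3
  long long: 3
28 duplicate windows → 36 − 28 = 8 distinct.

8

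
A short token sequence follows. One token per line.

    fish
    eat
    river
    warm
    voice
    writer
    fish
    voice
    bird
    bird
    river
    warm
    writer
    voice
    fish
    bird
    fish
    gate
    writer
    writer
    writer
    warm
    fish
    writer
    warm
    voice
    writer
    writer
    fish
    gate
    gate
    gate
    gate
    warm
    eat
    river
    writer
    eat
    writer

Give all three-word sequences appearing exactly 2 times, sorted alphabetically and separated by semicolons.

Trigram counts meeting the condition (exactly 2 times):
  gate gate gate: 2
  warm voice writer: 2

gate gate gate; warm voice writer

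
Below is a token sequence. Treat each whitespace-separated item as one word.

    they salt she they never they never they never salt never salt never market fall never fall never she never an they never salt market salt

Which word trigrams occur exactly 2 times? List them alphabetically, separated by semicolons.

never salt never; never they never; they never salt; they never they

Trigram counts meeting the condition (exactly 2 times):
  never salt never: 2
  never they never: 2
  they never salt: 2
  they never they: 2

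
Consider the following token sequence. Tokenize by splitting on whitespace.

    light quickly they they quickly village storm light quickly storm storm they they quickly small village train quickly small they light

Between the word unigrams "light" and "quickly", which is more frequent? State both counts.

"light": 3 occurrences
"quickly": 5 occurrences

"quickly" (5 vs 3)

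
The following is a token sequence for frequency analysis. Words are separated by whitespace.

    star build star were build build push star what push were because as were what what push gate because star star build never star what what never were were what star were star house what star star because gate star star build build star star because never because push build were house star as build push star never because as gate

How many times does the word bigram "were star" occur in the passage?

Scanning the 60 overlapping bigram windows for "were star":
  position 32–33: were star

1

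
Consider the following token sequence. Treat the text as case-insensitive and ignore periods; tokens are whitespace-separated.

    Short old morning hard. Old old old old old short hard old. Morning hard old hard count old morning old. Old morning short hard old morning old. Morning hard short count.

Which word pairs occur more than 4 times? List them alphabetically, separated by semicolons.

old morning; old old

Bigram counts meeting the condition (more than 4 times):
  old morning: 6
  old old: 5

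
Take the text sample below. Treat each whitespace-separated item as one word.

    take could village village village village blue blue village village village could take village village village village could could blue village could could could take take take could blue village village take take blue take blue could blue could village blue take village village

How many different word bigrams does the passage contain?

16

44 tokens → 43 bigram windows in total.
Repeated bigrams (each contributes count−1 duplicates):
  village village: 10
  blue village: 3
  could blue: 3
  could could: 3
  take take: 3
  village could: 3
  blue could: 2
  blue take: 2
  … (6 more repeated)
27 duplicate windows → 43 − 27 = 16 distinct.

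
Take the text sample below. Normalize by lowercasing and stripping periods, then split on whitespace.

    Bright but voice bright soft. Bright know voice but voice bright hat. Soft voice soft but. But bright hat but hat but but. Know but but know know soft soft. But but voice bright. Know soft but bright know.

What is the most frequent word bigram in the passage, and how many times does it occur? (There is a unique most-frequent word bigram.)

Bigram frequencies (highest first):
  but but: 4
  but voice: 3
  voice bright: 3
  bright know: 3
  soft but: 3
  bright hat: 2
  … (16 more, each ≤ 2)

"but but", 4 times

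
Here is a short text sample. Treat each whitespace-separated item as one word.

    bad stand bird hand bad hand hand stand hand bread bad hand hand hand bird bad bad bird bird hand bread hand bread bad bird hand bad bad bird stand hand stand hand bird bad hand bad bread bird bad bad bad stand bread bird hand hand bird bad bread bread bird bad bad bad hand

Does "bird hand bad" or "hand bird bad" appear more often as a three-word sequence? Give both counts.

"bird hand bad": 2 occurrences
"hand bird bad": 3 occurrences

"hand bird bad" (3 vs 2)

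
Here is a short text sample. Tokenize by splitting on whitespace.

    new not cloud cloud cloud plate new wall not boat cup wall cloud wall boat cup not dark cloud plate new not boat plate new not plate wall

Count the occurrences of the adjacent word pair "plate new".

3

Scanning the 27 overlapping bigram windows for "plate new":
  position 6–7: plate new
  position 20–21: plate new
  position 24–25: plate new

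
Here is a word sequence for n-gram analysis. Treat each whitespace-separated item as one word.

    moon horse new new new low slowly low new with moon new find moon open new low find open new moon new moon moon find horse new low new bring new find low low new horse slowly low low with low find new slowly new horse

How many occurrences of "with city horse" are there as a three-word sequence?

0

Scanning the 44 overlapping trigram windows for "with city horse":
  (none found)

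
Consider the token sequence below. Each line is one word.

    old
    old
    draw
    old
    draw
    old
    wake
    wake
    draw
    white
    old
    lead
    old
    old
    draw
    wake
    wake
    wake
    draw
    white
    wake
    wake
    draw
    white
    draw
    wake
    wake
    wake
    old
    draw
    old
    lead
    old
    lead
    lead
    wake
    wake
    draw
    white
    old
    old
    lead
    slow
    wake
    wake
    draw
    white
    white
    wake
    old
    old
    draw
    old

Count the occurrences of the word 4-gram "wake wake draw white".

5

Scanning the 50 overlapping 4-gram windows for "wake wake draw white":
  position 7–10: wake wake draw white
  position 17–20: wake wake draw white
  position 21–24: wake wake draw white
  position 36–39: wake wake draw white
  position 44–47: wake wake draw white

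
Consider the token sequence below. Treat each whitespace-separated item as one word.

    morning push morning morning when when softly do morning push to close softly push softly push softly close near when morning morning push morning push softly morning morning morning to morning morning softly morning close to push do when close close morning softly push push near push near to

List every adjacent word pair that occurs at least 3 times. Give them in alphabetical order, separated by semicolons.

morning morning; morning push; push softly; softly push

Bigram counts meeting the condition (at least 3 times):
  morning morning: 5
  morning push: 4
  push softly: 3
  softly push: 3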